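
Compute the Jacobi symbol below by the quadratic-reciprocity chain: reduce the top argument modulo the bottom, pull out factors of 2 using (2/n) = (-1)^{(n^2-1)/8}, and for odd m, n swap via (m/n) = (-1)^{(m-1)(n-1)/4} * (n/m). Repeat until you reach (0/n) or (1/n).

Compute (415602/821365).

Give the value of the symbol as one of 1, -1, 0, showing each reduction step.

1

factor out 2^1: 415602 = 2^1·207801; with 821365 mod 8 = 5, (2/821365) = -1; sign now -1; continue with (207801/821365)
flip (207801/821365) -> (821365/207801): both odd, 207801 mod 4 = 1, 821365 mod 4 = 1, so the flip contributes +1; sign now -1
(821365/207801): 821365 mod 207801 = 197962, so (821365/207801) = (197962/207801)
factor out 2^1: 197962 = 2^1·98981; with 207801 mod 8 = 1, (2/207801) = +1; sign now -1; continue with (98981/207801)
flip (98981/207801) -> (207801/98981): both odd, 98981 mod 4 = 1, 207801 mod 4 = 1, so the flip contributes +1; sign now -1
(207801/98981): 207801 mod 98981 = 9839, so (207801/98981) = (9839/98981)
flip (9839/98981) -> (98981/9839): both odd, 9839 mod 4 = 3, 98981 mod 4 = 1, so the flip contributes +1; sign now -1
(98981/9839): 98981 mod 9839 = 591, so (98981/9839) = (591/9839)
flip (591/9839) -> (9839/591): both odd, 591 mod 4 = 3, 9839 mod 4 = 3, so the flip contributes -1; sign now +1
(9839/591): 9839 mod 591 = 383, so (9839/591) = (383/591)
flip (383/591) -> (591/383): both odd, 383 mod 4 = 3, 591 mod 4 = 3, so the flip contributes -1; sign now -1
(591/383): 591 mod 383 = 208, so (591/383) = (208/383)
factor out 2^4: 208 = 2^4·13; with 383 mod 8 = 7, (2/383) = +1; sign now -1; continue with (13/383)
flip (13/383) -> (383/13): both odd, 13 mod 4 = 1, 383 mod 4 = 3, so the flip contributes +1; sign now -1
(383/13): 383 mod 13 = 6, so (383/13) = (6/13)
factor out 2^1: 6 = 2^1·3; with 13 mod 8 = 5, (2/13) = -1; sign now +1; continue with (3/13)
flip (3/13) -> (13/3): both odd, 3 mod 4 = 3, 13 mod 4 = 1, so the flip contributes +1; sign now +1
(13/3): 13 mod 3 = 1, so (13/3) = (1/3)
reached (1/3) = 1, so the symbol is +1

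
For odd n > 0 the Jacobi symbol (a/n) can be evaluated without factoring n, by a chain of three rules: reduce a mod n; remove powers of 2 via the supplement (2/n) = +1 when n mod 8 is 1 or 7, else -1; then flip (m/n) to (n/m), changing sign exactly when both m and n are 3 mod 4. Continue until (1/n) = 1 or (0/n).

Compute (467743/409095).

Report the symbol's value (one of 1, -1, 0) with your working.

-1

(467743/409095) = (58648/409095)   [reduce mod 409095]
58648 = 2^3·7331; (2/409095) = +1 since 409095 mod 8 = 7, so (58648/409095) = (+1)^3·(7331/409095); sign now +1
reciprocity: (7331/409095) = -1·(409095/7331) since 7331 mod 4 = 3, 409095 mod 4 = 3; sign now -1
(409095/7331) = (5890/7331)   [reduce mod 7331]
5890 = 2^1·2945; (2/7331) = -1 since 7331 mod 8 = 3, so (5890/7331) = (-1)^1·(2945/7331); sign now +1
reciprocity: (2945/7331) = +1·(7331/2945) since 2945 mod 4 = 1, 7331 mod 4 = 3; sign now +1
(7331/2945) = (1441/2945)   [reduce mod 2945]
reciprocity: (1441/2945) = +1·(2945/1441) since 1441 mod 4 = 1, 2945 mod 4 = 1; sign now +1
(2945/1441) = (63/1441)   [reduce mod 1441]
reciprocity: (63/1441) = +1·(1441/63) since 63 mod 4 = 3, 1441 mod 4 = 1; sign now +1
(1441/63) = (55/63)   [reduce mod 63]
reciprocity: (55/63) = -1·(63/55) since 55 mod 4 = 3, 63 mod 4 = 3; sign now -1
(63/55) = (8/55)   [reduce mod 55]
8 = 2^3·1; (2/55) = +1 since 55 mod 8 = 7, so (8/55) = (+1)^3·(1/55); sign now -1
(1/55) = 1; final value = sign = -1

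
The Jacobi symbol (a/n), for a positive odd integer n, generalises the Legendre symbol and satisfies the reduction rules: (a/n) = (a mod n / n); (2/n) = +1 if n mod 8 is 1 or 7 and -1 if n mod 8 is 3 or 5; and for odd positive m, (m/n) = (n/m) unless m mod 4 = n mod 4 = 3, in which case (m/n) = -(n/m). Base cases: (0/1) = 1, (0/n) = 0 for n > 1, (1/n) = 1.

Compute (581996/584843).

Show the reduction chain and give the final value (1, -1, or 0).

581996 = 2^2·145499; (2/584843) = -1 since 584843 mod 8 = 3, so (581996/584843) = (-1)^2·(145499/584843); sign now +1
reciprocity: (145499/584843) = -1·(584843/145499) since 145499 mod 4 = 3, 584843 mod 4 = 3; sign now -1
(584843/145499) = (2847/145499)   [reduce mod 145499]
reciprocity: (2847/145499) = -1·(145499/2847) since 2847 mod 4 = 3, 145499 mod 4 = 3; sign now +1
(145499/2847) = (302/2847)   [reduce mod 2847]
302 = 2^1·151; (2/2847) = +1 since 2847 mod 8 = 7, so (302/2847) = (+1)^1·(151/2847); sign now +1
reciprocity: (151/2847) = -1·(2847/151) since 151 mod 4 = 3, 2847 mod 4 = 3; sign now -1
(2847/151) = (129/151)   [reduce mod 151]
reciprocity: (129/151) = +1·(151/129) since 129 mod 4 = 1, 151 mod 4 = 3; sign now -1
(151/129) = (22/129)   [reduce mod 129]
22 = 2^1·11; (2/129) = +1 since 129 mod 8 = 1, so (22/129) = (+1)^1·(11/129); sign now -1
reciprocity: (11/129) = +1·(129/11) since 11 mod 4 = 3, 129 mod 4 = 1; sign now -1
(129/11) = (8/11)   [reduce mod 11]
8 = 2^3·1; (2/11) = -1 since 11 mod 8 = 3, so (8/11) = (-1)^3·(1/11); sign now +1
(1/11) = 1; final value = sign = +1

1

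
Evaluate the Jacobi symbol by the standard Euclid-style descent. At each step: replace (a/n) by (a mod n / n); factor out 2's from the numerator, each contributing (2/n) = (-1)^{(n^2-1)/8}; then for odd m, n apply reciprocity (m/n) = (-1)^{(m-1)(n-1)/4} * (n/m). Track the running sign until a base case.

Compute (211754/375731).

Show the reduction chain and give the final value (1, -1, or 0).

1

factor out 2^1: 211754 = 2^1·105877; with 375731 mod 8 = 3, (2/375731) = -1; sign now -1; continue with (105877/375731)
flip (105877/375731) -> (375731/105877): both odd, 105877 mod 4 = 1, 375731 mod 4 = 3, so the flip contributes +1; sign now -1
(375731/105877): 375731 mod 105877 = 58100, so (375731/105877) = (58100/105877)
factor out 2^2: 58100 = 2^2·14525; with 105877 mod 8 = 5, (2/105877) = -1; sign now -1; continue with (14525/105877)
flip (14525/105877) -> (105877/14525): both odd, 14525 mod 4 = 1, 105877 mod 4 = 1, so the flip contributes +1; sign now -1
(105877/14525): 105877 mod 14525 = 4202, so (105877/14525) = (4202/14525)
factor out 2^1: 4202 = 2^1·2101; with 14525 mod 8 = 5, (2/14525) = -1; sign now +1; continue with (2101/14525)
flip (2101/14525) -> (14525/2101): both odd, 2101 mod 4 = 1, 14525 mod 4 = 1, so the flip contributes +1; sign now +1
(14525/2101): 14525 mod 2101 = 1919, so (14525/2101) = (1919/2101)
flip (1919/2101) -> (2101/1919): both odd, 1919 mod 4 = 3, 2101 mod 4 = 1, so the flip contributes +1; sign now +1
(2101/1919): 2101 mod 1919 = 182, so (2101/1919) = (182/1919)
factor out 2^1: 182 = 2^1·91; with 1919 mod 8 = 7, (2/1919) = +1; sign now +1; continue with (91/1919)
flip (91/1919) -> (1919/91): both odd, 91 mod 4 = 3, 1919 mod 4 = 3, so the flip contributes -1; sign now -1
(1919/91): 1919 mod 91 = 8, so (1919/91) = (8/91)
factor out 2^3: 8 = 2^3·1; with 91 mod 8 = 3, (2/91) = -1; sign now +1; continue with (1/91)
reached (1/91) = 1, so the symbol is +1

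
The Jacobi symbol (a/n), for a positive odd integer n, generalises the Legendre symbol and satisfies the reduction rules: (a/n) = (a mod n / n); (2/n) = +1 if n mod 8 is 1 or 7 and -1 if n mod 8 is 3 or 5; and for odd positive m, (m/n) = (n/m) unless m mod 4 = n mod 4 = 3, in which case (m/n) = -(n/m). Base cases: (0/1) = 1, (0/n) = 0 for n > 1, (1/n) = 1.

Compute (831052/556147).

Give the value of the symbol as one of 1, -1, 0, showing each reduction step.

1

(831052/556147): 831052 mod 556147 = 274905, so (831052/556147) = (274905/556147)
flip (274905/556147) -> (556147/274905): both odd, 274905 mod 4 = 1, 556147 mod 4 = 3, so the flip contributes +1; sign now +1
(556147/274905): 556147 mod 274905 = 6337, so (556147/274905) = (6337/274905)
flip (6337/274905) -> (274905/6337): both odd, 6337 mod 4 = 1, 274905 mod 4 = 1, so the flip contributes +1; sign now +1
(274905/6337): 274905 mod 6337 = 2414, so (274905/6337) = (2414/6337)
factor out 2^1: 2414 = 2^1·1207; with 6337 mod 8 = 1, (2/6337) = +1; sign now +1; continue with (1207/6337)
flip (1207/6337) -> (6337/1207): both odd, 1207 mod 4 = 3, 6337 mod 4 = 1, so the flip contributes +1; sign now +1
(6337/1207): 6337 mod 1207 = 302, so (6337/1207) = (302/1207)
factor out 2^1: 302 = 2^1·151; with 1207 mod 8 = 7, (2/1207) = +1; sign now +1; continue with (151/1207)
flip (151/1207) -> (1207/151): both odd, 151 mod 4 = 3, 1207 mod 4 = 3, so the flip contributes -1; sign now -1
(1207/151): 1207 mod 151 = 150, so (1207/151) = (150/151)
factor out 2^1: 150 = 2^1·75; with 151 mod 8 = 7, (2/151) = +1; sign now -1; continue with (75/151)
flip (75/151) -> (151/75): both odd, 75 mod 4 = 3, 151 mod 4 = 3, so the flip contributes -1; sign now +1
(151/75): 151 mod 75 = 1, so (151/75) = (1/75)
reached (1/75) = 1, so the symbol is +1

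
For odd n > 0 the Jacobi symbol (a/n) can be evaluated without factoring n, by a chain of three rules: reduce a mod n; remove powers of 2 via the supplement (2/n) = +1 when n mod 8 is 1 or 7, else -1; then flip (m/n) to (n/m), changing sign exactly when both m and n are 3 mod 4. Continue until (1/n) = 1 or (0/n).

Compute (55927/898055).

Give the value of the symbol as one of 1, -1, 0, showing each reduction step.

flip (55927/898055) -> (898055/55927): both odd, 55927 mod 4 = 3, 898055 mod 4 = 3, so the flip contributes -1; sign now -1
(898055/55927): 898055 mod 55927 = 3223, so (898055/55927) = (3223/55927)
flip (3223/55927) -> (55927/3223): both odd, 3223 mod 4 = 3, 55927 mod 4 = 3, so the flip contributes -1; sign now +1
(55927/3223): 55927 mod 3223 = 1136, so (55927/3223) = (1136/3223)
factor out 2^4: 1136 = 2^4·71; with 3223 mod 8 = 7, (2/3223) = +1; sign now +1; continue with (71/3223)
flip (71/3223) -> (3223/71): both odd, 71 mod 4 = 3, 3223 mod 4 = 3, so the flip contributes -1; sign now -1
(3223/71): 3223 mod 71 = 28, so (3223/71) = (28/71)
factor out 2^2: 28 = 2^2·7; with 71 mod 8 = 7, (2/71) = +1; sign now -1; continue with (7/71)
flip (7/71) -> (71/7): both odd, 7 mod 4 = 3, 71 mod 4 = 3, so the flip contributes -1; sign now +1
(71/7): 71 mod 7 = 1, so (71/7) = (1/7)
reached (1/7) = 1, so the symbol is +1

1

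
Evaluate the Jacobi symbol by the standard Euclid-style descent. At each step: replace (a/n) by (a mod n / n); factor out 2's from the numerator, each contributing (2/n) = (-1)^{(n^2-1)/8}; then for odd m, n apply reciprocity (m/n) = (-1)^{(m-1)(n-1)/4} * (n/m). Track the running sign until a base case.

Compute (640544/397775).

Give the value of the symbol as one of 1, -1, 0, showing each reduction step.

1

(640544/397775): 640544 mod 397775 = 242769, so (640544/397775) = (242769/397775)
flip (242769/397775) -> (397775/242769): both odd, 242769 mod 4 = 1, 397775 mod 4 = 3, so the flip contributes +1; sign now +1
(397775/242769): 397775 mod 242769 = 155006, so (397775/242769) = (155006/242769)
factor out 2^1: 155006 = 2^1·77503; with 242769 mod 8 = 1, (2/242769) = +1; sign now +1; continue with (77503/242769)
flip (77503/242769) -> (242769/77503): both odd, 77503 mod 4 = 3, 242769 mod 4 = 1, so the flip contributes +1; sign now +1
(242769/77503): 242769 mod 77503 = 10260, so (242769/77503) = (10260/77503)
factor out 2^2: 10260 = 2^2·2565; with 77503 mod 8 = 7, (2/77503) = +1; sign now +1; continue with (2565/77503)
flip (2565/77503) -> (77503/2565): both odd, 2565 mod 4 = 1, 77503 mod 4 = 3, so the flip contributes +1; sign now +1
(77503/2565): 77503 mod 2565 = 553, so (77503/2565) = (553/2565)
flip (553/2565) -> (2565/553): both odd, 553 mod 4 = 1, 2565 mod 4 = 1, so the flip contributes +1; sign now +1
(2565/553): 2565 mod 553 = 353, so (2565/553) = (353/553)
flip (353/553) -> (553/353): both odd, 353 mod 4 = 1, 553 mod 4 = 1, so the flip contributes +1; sign now +1
(553/353): 553 mod 353 = 200, so (553/353) = (200/353)
factor out 2^3: 200 = 2^3·25; with 353 mod 8 = 1, (2/353) = +1; sign now +1; continue with (25/353)
flip (25/353) -> (353/25): both odd, 25 mod 4 = 1, 353 mod 4 = 1, so the flip contributes +1; sign now +1
(353/25): 353 mod 25 = 3, so (353/25) = (3/25)
flip (3/25) -> (25/3): both odd, 3 mod 4 = 3, 25 mod 4 = 1, so the flip contributes +1; sign now +1
(25/3): 25 mod 3 = 1, so (25/3) = (1/3)
reached (1/3) = 1, so the symbol is +1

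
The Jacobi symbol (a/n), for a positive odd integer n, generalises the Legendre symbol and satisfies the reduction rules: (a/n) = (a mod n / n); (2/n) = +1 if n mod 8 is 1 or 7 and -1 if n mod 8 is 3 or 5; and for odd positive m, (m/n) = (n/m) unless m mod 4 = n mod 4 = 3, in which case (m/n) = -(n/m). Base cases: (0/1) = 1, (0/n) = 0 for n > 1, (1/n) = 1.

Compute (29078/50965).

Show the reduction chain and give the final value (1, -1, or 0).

-1

factor out 2^1: 29078 = 2^1·14539; with 50965 mod 8 = 5, (2/50965) = -1; sign now -1; continue with (14539/50965)
flip (14539/50965) -> (50965/14539): both odd, 14539 mod 4 = 3, 50965 mod 4 = 1, so the flip contributes +1; sign now -1
(50965/14539): 50965 mod 14539 = 7348, so (50965/14539) = (7348/14539)
factor out 2^2: 7348 = 2^2·1837; with 14539 mod 8 = 3, (2/14539) = -1; sign now -1; continue with (1837/14539)
flip (1837/14539) -> (14539/1837): both odd, 1837 mod 4 = 1, 14539 mod 4 = 3, so the flip contributes +1; sign now -1
(14539/1837): 14539 mod 1837 = 1680, so (14539/1837) = (1680/1837)
factor out 2^4: 1680 = 2^4·105; with 1837 mod 8 = 5, (2/1837) = -1; sign now -1; continue with (105/1837)
flip (105/1837) -> (1837/105): both odd, 105 mod 4 = 1, 1837 mod 4 = 1, so the flip contributes +1; sign now -1
(1837/105): 1837 mod 105 = 52, so (1837/105) = (52/105)
factor out 2^2: 52 = 2^2·13; with 105 mod 8 = 1, (2/105) = +1; sign now -1; continue with (13/105)
flip (13/105) -> (105/13): both odd, 13 mod 4 = 1, 105 mod 4 = 1, so the flip contributes +1; sign now -1
(105/13): 105 mod 13 = 1, so (105/13) = (1/13)
reached (1/13) = 1, so the symbol is -1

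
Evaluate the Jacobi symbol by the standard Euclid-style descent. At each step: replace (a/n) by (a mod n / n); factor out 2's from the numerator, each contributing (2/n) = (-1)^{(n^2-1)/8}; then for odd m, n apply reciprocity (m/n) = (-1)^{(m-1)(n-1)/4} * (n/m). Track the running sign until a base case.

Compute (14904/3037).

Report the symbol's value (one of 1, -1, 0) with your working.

-1

(14904/3037): 14904 mod 3037 = 2756, so (14904/3037) = (2756/3037)
factor out 2^2: 2756 = 2^2·689; with 3037 mod 8 = 5, (2/3037) = -1; sign now +1; continue with (689/3037)
flip (689/3037) -> (3037/689): both odd, 689 mod 4 = 1, 3037 mod 4 = 1, so the flip contributes +1; sign now +1
(3037/689): 3037 mod 689 = 281, so (3037/689) = (281/689)
flip (281/689) -> (689/281): both odd, 281 mod 4 = 1, 689 mod 4 = 1, so the flip contributes +1; sign now +1
(689/281): 689 mod 281 = 127, so (689/281) = (127/281)
flip (127/281) -> (281/127): both odd, 127 mod 4 = 3, 281 mod 4 = 1, so the flip contributes +1; sign now +1
(281/127): 281 mod 127 = 27, so (281/127) = (27/127)
flip (27/127) -> (127/27): both odd, 27 mod 4 = 3, 127 mod 4 = 3, so the flip contributes -1; sign now -1
(127/27): 127 mod 27 = 19, so (127/27) = (19/27)
flip (19/27) -> (27/19): both odd, 19 mod 4 = 3, 27 mod 4 = 3, so the flip contributes -1; sign now +1
(27/19): 27 mod 19 = 8, so (27/19) = (8/19)
factor out 2^3: 8 = 2^3·1; with 19 mod 8 = 3, (2/19) = -1; sign now -1; continue with (1/19)
reached (1/19) = 1, so the symbol is -1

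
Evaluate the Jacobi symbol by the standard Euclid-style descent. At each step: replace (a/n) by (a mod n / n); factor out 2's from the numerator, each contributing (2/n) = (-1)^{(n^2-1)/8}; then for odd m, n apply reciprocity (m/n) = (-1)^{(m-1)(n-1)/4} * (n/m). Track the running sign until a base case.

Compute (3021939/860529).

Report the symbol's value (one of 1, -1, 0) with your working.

(3021939/860529) = (440352/860529)   [reduce mod 860529]
440352 = 2^5·13761; (2/860529) = +1 since 860529 mod 8 = 1, so (440352/860529) = (+1)^5·(13761/860529); sign now +1
reciprocity: (13761/860529) = +1·(860529/13761) since 13761 mod 4 = 1, 860529 mod 4 = 1; sign now +1
(860529/13761) = (7347/13761)   [reduce mod 13761]
reciprocity: (7347/13761) = +1·(13761/7347) since 7347 mod 4 = 3, 13761 mod 4 = 1; sign now +1
(13761/7347) = (6414/7347)   [reduce mod 7347]
6414 = 2^1·3207; (2/7347) = -1 since 7347 mod 8 = 3, so (6414/7347) = (-1)^1·(3207/7347); sign now -1
reciprocity: (3207/7347) = -1·(7347/3207) since 3207 mod 4 = 3, 7347 mod 4 = 3; sign now +1
(7347/3207) = (933/3207)   [reduce mod 3207]
reciprocity: (933/3207) = +1·(3207/933) since 933 mod 4 = 1, 3207 mod 4 = 3; sign now +1
(3207/933) = (408/933)   [reduce mod 933]
408 = 2^3·51; (2/933) = -1 since 933 mod 8 = 5, so (408/933) = (-1)^3·(51/933); sign now -1
reciprocity: (51/933) = +1·(933/51) since 51 mod 4 = 3, 933 mod 4 = 1; sign now -1
(933/51) = (15/51)   [reduce mod 51]
reciprocity: (15/51) = -1·(51/15) since 15 mod 4 = 3, 51 mod 4 = 3; sign now +1
(51/15) = (6/15)   [reduce mod 15]
6 = 2^1·3; (2/15) = +1 since 15 mod 8 = 7, so (6/15) = (+1)^1·(3/15); sign now +1
reciprocity: (3/15) = -1·(15/3) since 3 mod 4 = 3, 15 mod 4 = 3; sign now -1
(15/3) = (0/3)   [reduce mod 3]
(0/3) = 0   [gcd(a, n) > 1]; final value = 0

0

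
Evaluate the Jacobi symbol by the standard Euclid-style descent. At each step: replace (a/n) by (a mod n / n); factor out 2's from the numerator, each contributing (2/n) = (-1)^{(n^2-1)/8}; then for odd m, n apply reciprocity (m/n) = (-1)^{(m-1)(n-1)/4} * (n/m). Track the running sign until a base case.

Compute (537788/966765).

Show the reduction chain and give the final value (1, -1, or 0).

1

537788 = 2^2·134447; (2/966765) = -1 since 966765 mod 8 = 5, so (537788/966765) = (-1)^2·(134447/966765); sign now +1
reciprocity: (134447/966765) = +1·(966765/134447) since 134447 mod 4 = 3, 966765 mod 4 = 1; sign now +1
(966765/134447) = (25636/134447)   [reduce mod 134447]
25636 = 2^2·6409; (2/134447) = +1 since 134447 mod 8 = 7, so (25636/134447) = (+1)^2·(6409/134447); sign now +1
reciprocity: (6409/134447) = +1·(134447/6409) since 6409 mod 4 = 1, 134447 mod 4 = 3; sign now +1
(134447/6409) = (6267/6409)   [reduce mod 6409]
reciprocity: (6267/6409) = +1·(6409/6267) since 6267 mod 4 = 3, 6409 mod 4 = 1; sign now +1
(6409/6267) = (142/6267)   [reduce mod 6267]
142 = 2^1·71; (2/6267) = -1 since 6267 mod 8 = 3, so (142/6267) = (-1)^1·(71/6267); sign now -1
reciprocity: (71/6267) = -1·(6267/71) since 71 mod 4 = 3, 6267 mod 4 = 3; sign now +1
(6267/71) = (19/71)   [reduce mod 71]
reciprocity: (19/71) = -1·(71/19) since 19 mod 4 = 3, 71 mod 4 = 3; sign now -1
(71/19) = (14/19)   [reduce mod 19]
14 = 2^1·7; (2/19) = -1 since 19 mod 8 = 3, so (14/19) = (-1)^1·(7/19); sign now +1
reciprocity: (7/19) = -1·(19/7) since 7 mod 4 = 3, 19 mod 4 = 3; sign now -1
(19/7) = (5/7)   [reduce mod 7]
reciprocity: (5/7) = +1·(7/5) since 5 mod 4 = 1, 7 mod 4 = 3; sign now -1
(7/5) = (2/5)   [reduce mod 5]
2 = 2^1·1; (2/5) = -1 since 5 mod 8 = 5, so (2/5) = (-1)^1·(1/5); sign now +1
(1/5) = 1; final value = sign = +1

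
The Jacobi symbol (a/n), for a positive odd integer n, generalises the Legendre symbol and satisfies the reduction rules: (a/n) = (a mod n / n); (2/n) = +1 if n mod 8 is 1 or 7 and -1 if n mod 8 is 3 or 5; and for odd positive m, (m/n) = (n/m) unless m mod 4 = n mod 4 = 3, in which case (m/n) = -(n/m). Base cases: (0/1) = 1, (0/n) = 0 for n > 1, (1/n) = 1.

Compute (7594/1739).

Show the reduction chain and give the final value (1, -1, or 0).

(7594/1739) = (638/1739)   [reduce mod 1739]
638 = 2^1·319; (2/1739) = -1 since 1739 mod 8 = 3, so (638/1739) = (-1)^1·(319/1739); sign now -1
reciprocity: (319/1739) = -1·(1739/319) since 319 mod 4 = 3, 1739 mod 4 = 3; sign now +1
(1739/319) = (144/319)   [reduce mod 319]
144 = 2^4·9; (2/319) = +1 since 319 mod 8 = 7, so (144/319) = (+1)^4·(9/319); sign now +1
reciprocity: (9/319) = +1·(319/9) since 9 mod 4 = 1, 319 mod 4 = 3; sign now +1
(319/9) = (4/9)   [reduce mod 9]
4 = 2^2·1; (2/9) = +1 since 9 mod 8 = 1, so (4/9) = (+1)^2·(1/9); sign now +1
(1/9) = 1; final value = sign = +1

1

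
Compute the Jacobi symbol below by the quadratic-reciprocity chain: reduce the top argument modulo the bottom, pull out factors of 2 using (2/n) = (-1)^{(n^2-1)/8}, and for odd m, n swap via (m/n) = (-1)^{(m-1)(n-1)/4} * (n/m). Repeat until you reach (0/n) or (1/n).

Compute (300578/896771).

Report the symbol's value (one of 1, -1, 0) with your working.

factor out 2^1: 300578 = 2^1·150289; with 896771 mod 8 = 3, (2/896771) = -1; sign now -1; continue with (150289/896771)
flip (150289/896771) -> (896771/150289): both odd, 150289 mod 4 = 1, 896771 mod 4 = 3, so the flip contributes +1; sign now -1
(896771/150289): 896771 mod 150289 = 145326, so (896771/150289) = (145326/150289)
factor out 2^1: 145326 = 2^1·72663; with 150289 mod 8 = 1, (2/150289) = +1; sign now -1; continue with (72663/150289)
flip (72663/150289) -> (150289/72663): both odd, 72663 mod 4 = 3, 150289 mod 4 = 1, so the flip contributes +1; sign now -1
(150289/72663): 150289 mod 72663 = 4963, so (150289/72663) = (4963/72663)
flip (4963/72663) -> (72663/4963): both odd, 4963 mod 4 = 3, 72663 mod 4 = 3, so the flip contributes -1; sign now +1
(72663/4963): 72663 mod 4963 = 3181, so (72663/4963) = (3181/4963)
flip (3181/4963) -> (4963/3181): both odd, 3181 mod 4 = 1, 4963 mod 4 = 3, so the flip contributes +1; sign now +1
(4963/3181): 4963 mod 3181 = 1782, so (4963/3181) = (1782/3181)
factor out 2^1: 1782 = 2^1·891; with 3181 mod 8 = 5, (2/3181) = -1; sign now -1; continue with (891/3181)
flip (891/3181) -> (3181/891): both odd, 891 mod 4 = 3, 3181 mod 4 = 1, so the flip contributes +1; sign now -1
(3181/891): 3181 mod 891 = 508, so (3181/891) = (508/891)
factor out 2^2: 508 = 2^2·127; with 891 mod 8 = 3, (2/891) = -1; sign now -1; continue with (127/891)
flip (127/891) -> (891/127): both odd, 127 mod 4 = 3, 891 mod 4 = 3, so the flip contributes -1; sign now +1
(891/127): 891 mod 127 = 2, so (891/127) = (2/127)
factor out 2^1: 2 = 2^1·1; with 127 mod 8 = 7, (2/127) = +1; sign now +1; continue with (1/127)
reached (1/127) = 1, so the symbol is +1

1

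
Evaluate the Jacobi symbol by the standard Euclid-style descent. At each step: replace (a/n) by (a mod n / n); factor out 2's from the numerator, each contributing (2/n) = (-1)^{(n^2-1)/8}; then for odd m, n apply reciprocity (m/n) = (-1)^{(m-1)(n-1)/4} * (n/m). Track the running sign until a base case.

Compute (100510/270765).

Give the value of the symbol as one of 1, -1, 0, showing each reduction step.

0

factor out 2^1: 100510 = 2^1·50255; with 270765 mod 8 = 5, (2/270765) = -1; sign now -1; continue with (50255/270765)
flip (50255/270765) -> (270765/50255): both odd, 50255 mod 4 = 3, 270765 mod 4 = 1, so the flip contributes +1; sign now -1
(270765/50255): 270765 mod 50255 = 19490, so (270765/50255) = (19490/50255)
factor out 2^1: 19490 = 2^1·9745; with 50255 mod 8 = 7, (2/50255) = +1; sign now -1; continue with (9745/50255)
flip (9745/50255) -> (50255/9745): both odd, 9745 mod 4 = 1, 50255 mod 4 = 3, so the flip contributes +1; sign now -1
(50255/9745): 50255 mod 9745 = 1530, so (50255/9745) = (1530/9745)
factor out 2^1: 1530 = 2^1·765; with 9745 mod 8 = 1, (2/9745) = +1; sign now -1; continue with (765/9745)
flip (765/9745) -> (9745/765): both odd, 765 mod 4 = 1, 9745 mod 4 = 1, so the flip contributes +1; sign now -1
(9745/765): 9745 mod 765 = 565, so (9745/765) = (565/765)
flip (565/765) -> (765/565): both odd, 565 mod 4 = 1, 765 mod 4 = 1, so the flip contributes +1; sign now -1
(765/565): 765 mod 565 = 200, so (765/565) = (200/565)
factor out 2^3: 200 = 2^3·25; with 565 mod 8 = 5, (2/565) = -1; sign now +1; continue with (25/565)
flip (25/565) -> (565/25): both odd, 25 mod 4 = 1, 565 mod 4 = 1, so the flip contributes +1; sign now +1
(565/25): 565 mod 25 = 15, so (565/25) = (15/25)
flip (15/25) -> (25/15): both odd, 15 mod 4 = 3, 25 mod 4 = 1, so the flip contributes +1; sign now +1
(25/15): 25 mod 15 = 10, so (25/15) = (10/15)
factor out 2^1: 10 = 2^1·5; with 15 mod 8 = 7, (2/15) = +1; sign now +1; continue with (5/15)
flip (5/15) -> (15/5): both odd, 5 mod 4 = 1, 15 mod 4 = 3, so the flip contributes +1; sign now +1
(15/5): 15 mod 5 = 0, so (15/5) = (0/5)
reached (0/5); gcd(a, n) > 1, so (0/5) = 0 and the symbol is 0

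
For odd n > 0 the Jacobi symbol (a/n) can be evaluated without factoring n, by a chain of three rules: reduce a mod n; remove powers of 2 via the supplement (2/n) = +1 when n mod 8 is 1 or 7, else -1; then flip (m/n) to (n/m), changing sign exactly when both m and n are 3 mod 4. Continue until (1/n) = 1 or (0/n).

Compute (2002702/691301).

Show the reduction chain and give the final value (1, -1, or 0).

(2002702/691301) = (620100/691301)   [reduce mod 691301]
620100 = 2^2·155025; (2/691301) = -1 since 691301 mod 8 = 5, so (620100/691301) = (-1)^2·(155025/691301); sign now +1
reciprocity: (155025/691301) = +1·(691301/155025) since 155025 mod 4 = 1, 691301 mod 4 = 1; sign now +1
(691301/155025) = (71201/155025)   [reduce mod 155025]
reciprocity: (71201/155025) = +1·(155025/71201) since 71201 mod 4 = 1, 155025 mod 4 = 1; sign now +1
(155025/71201) = (12623/71201)   [reduce mod 71201]
reciprocity: (12623/71201) = +1·(71201/12623) since 12623 mod 4 = 3, 71201 mod 4 = 1; sign now +1
(71201/12623) = (8086/12623)   [reduce mod 12623]
8086 = 2^1·4043; (2/12623) = +1 since 12623 mod 8 = 7, so (8086/12623) = (+1)^1·(4043/12623); sign now +1
reciprocity: (4043/12623) = -1·(12623/4043) since 4043 mod 4 = 3, 12623 mod 4 = 3; sign now -1
(12623/4043) = (494/4043)   [reduce mod 4043]
494 = 2^1·247; (2/4043) = -1 since 4043 mod 8 = 3, so (494/4043) = (-1)^1·(247/4043); sign now +1
reciprocity: (247/4043) = -1·(4043/247) since 247 mod 4 = 3, 4043 mod 4 = 3; sign now -1
(4043/247) = (91/247)   [reduce mod 247]
reciprocity: (91/247) = -1·(247/91) since 91 mod 4 = 3, 247 mod 4 = 3; sign now +1
(247/91) = (65/91)   [reduce mod 91]
reciprocity: (65/91) = +1·(91/65) since 65 mod 4 = 1, 91 mod 4 = 3; sign now +1
(91/65) = (26/65)   [reduce mod 65]
26 = 2^1·13; (2/65) = +1 since 65 mod 8 = 1, so (26/65) = (+1)^1·(13/65); sign now +1
reciprocity: (13/65) = +1·(65/13) since 13 mod 4 = 1, 65 mod 4 = 1; sign now +1
(65/13) = (0/13)   [reduce mod 13]
(0/13) = 0   [gcd(a, n) > 1]; final value = 0

0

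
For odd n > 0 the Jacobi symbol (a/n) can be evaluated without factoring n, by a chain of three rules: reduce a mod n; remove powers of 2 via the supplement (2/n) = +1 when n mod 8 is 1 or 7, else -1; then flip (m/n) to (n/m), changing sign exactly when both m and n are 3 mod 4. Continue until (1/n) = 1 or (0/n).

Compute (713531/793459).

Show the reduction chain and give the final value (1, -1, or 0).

-1

reciprocity: (713531/793459) = -1·(793459/713531) since 713531 mod 4 = 3, 793459 mod 4 = 3; sign now -1
(793459/713531) = (79928/713531)   [reduce mod 713531]
79928 = 2^3·9991; (2/713531) = -1 since 713531 mod 8 = 3, so (79928/713531) = (-1)^3·(9991/713531); sign now +1
reciprocity: (9991/713531) = -1·(713531/9991) since 9991 mod 4 = 3, 713531 mod 4 = 3; sign now -1
(713531/9991) = (4170/9991)   [reduce mod 9991]
4170 = 2^1·2085; (2/9991) = +1 since 9991 mod 8 = 7, so (4170/9991) = (+1)^1·(2085/9991); sign now -1
reciprocity: (2085/9991) = +1·(9991/2085) since 2085 mod 4 = 1, 9991 mod 4 = 3; sign now -1
(9991/2085) = (1651/2085)   [reduce mod 2085]
reciprocity: (1651/2085) = +1·(2085/1651) since 1651 mod 4 = 3, 2085 mod 4 = 1; sign now -1
(2085/1651) = (434/1651)   [reduce mod 1651]
434 = 2^1·217; (2/1651) = -1 since 1651 mod 8 = 3, so (434/1651) = (-1)^1·(217/1651); sign now +1
reciprocity: (217/1651) = +1·(1651/217) since 217 mod 4 = 1, 1651 mod 4 = 3; sign now +1
(1651/217) = (132/217)   [reduce mod 217]
132 = 2^2·33; (2/217) = +1 since 217 mod 8 = 1, so (132/217) = (+1)^2·(33/217); sign now +1
reciprocity: (33/217) = +1·(217/33) since 33 mod 4 = 1, 217 mod 4 = 1; sign now +1
(217/33) = (19/33)   [reduce mod 33]
reciprocity: (19/33) = +1·(33/19) since 19 mod 4 = 3, 33 mod 4 = 1; sign now +1
(33/19) = (14/19)   [reduce mod 19]
14 = 2^1·7; (2/19) = -1 since 19 mod 8 = 3, so (14/19) = (-1)^1·(7/19); sign now -1
reciprocity: (7/19) = -1·(19/7) since 7 mod 4 = 3, 19 mod 4 = 3; sign now +1
(19/7) = (5/7)   [reduce mod 7]
reciprocity: (5/7) = +1·(7/5) since 5 mod 4 = 1, 7 mod 4 = 3; sign now +1
(7/5) = (2/5)   [reduce mod 5]
2 = 2^1·1; (2/5) = -1 since 5 mod 8 = 5, so (2/5) = (-1)^1·(1/5); sign now -1
(1/5) = 1; final value = sign = -1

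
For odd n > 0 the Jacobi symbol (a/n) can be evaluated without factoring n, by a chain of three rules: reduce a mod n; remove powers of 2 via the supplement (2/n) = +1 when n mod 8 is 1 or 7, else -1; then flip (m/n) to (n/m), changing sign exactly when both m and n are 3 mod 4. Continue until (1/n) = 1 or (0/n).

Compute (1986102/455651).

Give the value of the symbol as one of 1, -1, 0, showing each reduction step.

(1986102/455651) = (163498/455651)   [reduce mod 455651]
163498 = 2^1·81749; (2/455651) = -1 since 455651 mod 8 = 3, so (163498/455651) = (-1)^1·(81749/455651); sign now -1
reciprocity: (81749/455651) = +1·(455651/81749) since 81749 mod 4 = 1, 455651 mod 4 = 3; sign now -1
(455651/81749) = (46906/81749)   [reduce mod 81749]
46906 = 2^1·23453; (2/81749) = -1 since 81749 mod 8 = 5, so (46906/81749) = (-1)^1·(23453/81749); sign now +1
reciprocity: (23453/81749) = +1·(81749/23453) since 23453 mod 4 = 1, 81749 mod 4 = 1; sign now +1
(81749/23453) = (11390/23453)   [reduce mod 23453]
11390 = 2^1·5695; (2/23453) = -1 since 23453 mod 8 = 5, so (11390/23453) = (-1)^1·(5695/23453); sign now -1
reciprocity: (5695/23453) = +1·(23453/5695) since 5695 mod 4 = 3, 23453 mod 4 = 1; sign now -1
(23453/5695) = (673/5695)   [reduce mod 5695]
reciprocity: (673/5695) = +1·(5695/673) since 673 mod 4 = 1, 5695 mod 4 = 3; sign now -1
(5695/673) = (311/673)   [reduce mod 673]
reciprocity: (311/673) = +1·(673/311) since 311 mod 4 = 3, 673 mod 4 = 1; sign now -1
(673/311) = (51/311)   [reduce mod 311]
reciprocity: (51/311) = -1·(311/51) since 51 mod 4 = 3, 311 mod 4 = 3; sign now +1
(311/51) = (5/51)   [reduce mod 51]
reciprocity: (5/51) = +1·(51/5) since 5 mod 4 = 1, 51 mod 4 = 3; sign now +1
(51/5) = (1/5)   [reduce mod 5]
(1/5) = 1; final value = sign = +1

1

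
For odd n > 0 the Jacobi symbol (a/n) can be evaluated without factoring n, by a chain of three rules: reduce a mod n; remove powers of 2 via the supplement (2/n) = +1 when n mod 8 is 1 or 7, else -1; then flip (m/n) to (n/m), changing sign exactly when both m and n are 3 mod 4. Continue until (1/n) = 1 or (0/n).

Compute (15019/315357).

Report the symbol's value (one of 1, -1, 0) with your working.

reciprocity: (15019/315357) = +1·(315357/15019) since 15019 mod 4 = 3, 315357 mod 4 = 1; sign now +1
(315357/15019) = (14977/15019)   [reduce mod 15019]
reciprocity: (14977/15019) = +1·(15019/14977) since 14977 mod 4 = 1, 15019 mod 4 = 3; sign now +1
(15019/14977) = (42/14977)   [reduce mod 14977]
42 = 2^1·21; (2/14977) = +1 since 14977 mod 8 = 1, so (42/14977) = (+1)^1·(21/14977); sign now +1
reciprocity: (21/14977) = +1·(14977/21) since 21 mod 4 = 1, 14977 mod 4 = 1; sign now +1
(14977/21) = (4/21)   [reduce mod 21]
4 = 2^2·1; (2/21) = -1 since 21 mod 8 = 5, so (4/21) = (-1)^2·(1/21); sign now +1
(1/21) = 1; final value = sign = +1

1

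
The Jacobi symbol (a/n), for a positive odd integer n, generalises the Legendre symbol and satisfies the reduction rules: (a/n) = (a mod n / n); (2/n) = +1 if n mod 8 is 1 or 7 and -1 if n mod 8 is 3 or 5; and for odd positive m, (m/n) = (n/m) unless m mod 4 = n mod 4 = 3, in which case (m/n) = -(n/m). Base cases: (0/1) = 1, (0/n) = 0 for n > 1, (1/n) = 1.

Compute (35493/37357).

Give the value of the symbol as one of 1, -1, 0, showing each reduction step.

flip (35493/37357) -> (37357/35493): both odd, 35493 mod 4 = 1, 37357 mod 4 = 1, so the flip contributes +1; sign now +1
(37357/35493): 37357 mod 35493 = 1864, so (37357/35493) = (1864/35493)
factor out 2^3: 1864 = 2^3·233; with 35493 mod 8 = 5, (2/35493) = -1; sign now -1; continue with (233/35493)
flip (233/35493) -> (35493/233): both odd, 233 mod 4 = 1, 35493 mod 4 = 1, so the flip contributes +1; sign now -1
(35493/233): 35493 mod 233 = 77, so (35493/233) = (77/233)
flip (77/233) -> (233/77): both odd, 77 mod 4 = 1, 233 mod 4 = 1, so the flip contributes +1; sign now -1
(233/77): 233 mod 77 = 2, so (233/77) = (2/77)
factor out 2^1: 2 = 2^1·1; with 77 mod 8 = 5, (2/77) = -1; sign now +1; continue with (1/77)
reached (1/77) = 1, so the symbol is +1

1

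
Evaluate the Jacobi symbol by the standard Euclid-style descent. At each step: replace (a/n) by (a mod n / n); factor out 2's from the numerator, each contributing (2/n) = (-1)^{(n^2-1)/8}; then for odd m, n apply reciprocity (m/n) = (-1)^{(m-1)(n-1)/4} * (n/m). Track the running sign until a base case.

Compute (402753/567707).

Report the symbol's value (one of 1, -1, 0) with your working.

flip (402753/567707) -> (567707/402753): both odd, 402753 mod 4 = 1, 567707 mod 4 = 3, so the flip contributes +1; sign now +1
(567707/402753): 567707 mod 402753 = 164954, so (567707/402753) = (164954/402753)
factor out 2^1: 164954 = 2^1·82477; with 402753 mod 8 = 1, (2/402753) = +1; sign now +1; continue with (82477/402753)
flip (82477/402753) -> (402753/82477): both odd, 82477 mod 4 = 1, 402753 mod 4 = 1, so the flip contributes +1; sign now +1
(402753/82477): 402753 mod 82477 = 72845, so (402753/82477) = (72845/82477)
flip (72845/82477) -> (82477/72845): both odd, 72845 mod 4 = 1, 82477 mod 4 = 1, so the flip contributes +1; sign now +1
(82477/72845): 82477 mod 72845 = 9632, so (82477/72845) = (9632/72845)
factor out 2^5: 9632 = 2^5·301; with 72845 mod 8 = 5, (2/72845) = -1; sign now -1; continue with (301/72845)
flip (301/72845) -> (72845/301): both odd, 301 mod 4 = 1, 72845 mod 4 = 1, so the flip contributes +1; sign now -1
(72845/301): 72845 mod 301 = 3, so (72845/301) = (3/301)
flip (3/301) -> (301/3): both odd, 3 mod 4 = 3, 301 mod 4 = 1, so the flip contributes +1; sign now -1
(301/3): 301 mod 3 = 1, so (301/3) = (1/3)
reached (1/3) = 1, so the symbol is -1

-1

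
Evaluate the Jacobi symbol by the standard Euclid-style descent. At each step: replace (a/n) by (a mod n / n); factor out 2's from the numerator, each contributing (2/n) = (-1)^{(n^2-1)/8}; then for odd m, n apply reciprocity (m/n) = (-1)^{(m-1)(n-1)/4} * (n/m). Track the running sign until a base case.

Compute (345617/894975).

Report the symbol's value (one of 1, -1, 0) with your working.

-1

flip (345617/894975) -> (894975/345617): both odd, 345617 mod 4 = 1, 894975 mod 4 = 3, so the flip contributes +1; sign now +1
(894975/345617): 894975 mod 345617 = 203741, so (894975/345617) = (203741/345617)
flip (203741/345617) -> (345617/203741): both odd, 203741 mod 4 = 1, 345617 mod 4 = 1, so the flip contributes +1; sign now +1
(345617/203741): 345617 mod 203741 = 141876, so (345617/203741) = (141876/203741)
factor out 2^2: 141876 = 2^2·35469; with 203741 mod 8 = 5, (2/203741) = -1; sign now +1; continue with (35469/203741)
flip (35469/203741) -> (203741/35469): both odd, 35469 mod 4 = 1, 203741 mod 4 = 1, so the flip contributes +1; sign now +1
(203741/35469): 203741 mod 35469 = 26396, so (203741/35469) = (26396/35469)
factor out 2^2: 26396 = 2^2·6599; with 35469 mod 8 = 5, (2/35469) = -1; sign now +1; continue with (6599/35469)
flip (6599/35469) -> (35469/6599): both odd, 6599 mod 4 = 3, 35469 mod 4 = 1, so the flip contributes +1; sign now +1
(35469/6599): 35469 mod 6599 = 2474, so (35469/6599) = (2474/6599)
factor out 2^1: 2474 = 2^1·1237; with 6599 mod 8 = 7, (2/6599) = +1; sign now +1; continue with (1237/6599)
flip (1237/6599) -> (6599/1237): both odd, 1237 mod 4 = 1, 6599 mod 4 = 3, so the flip contributes +1; sign now +1
(6599/1237): 6599 mod 1237 = 414, so (6599/1237) = (414/1237)
factor out 2^1: 414 = 2^1·207; with 1237 mod 8 = 5, (2/1237) = -1; sign now -1; continue with (207/1237)
flip (207/1237) -> (1237/207): both odd, 207 mod 4 = 3, 1237 mod 4 = 1, so the flip contributes +1; sign now -1
(1237/207): 1237 mod 207 = 202, so (1237/207) = (202/207)
factor out 2^1: 202 = 2^1·101; with 207 mod 8 = 7, (2/207) = +1; sign now -1; continue with (101/207)
flip (101/207) -> (207/101): both odd, 101 mod 4 = 1, 207 mod 4 = 3, so the flip contributes +1; sign now -1
(207/101): 207 mod 101 = 5, so (207/101) = (5/101)
flip (5/101) -> (101/5): both odd, 5 mod 4 = 1, 101 mod 4 = 1, so the flip contributes +1; sign now -1
(101/5): 101 mod 5 = 1, so (101/5) = (1/5)
reached (1/5) = 1, so the symbol is -1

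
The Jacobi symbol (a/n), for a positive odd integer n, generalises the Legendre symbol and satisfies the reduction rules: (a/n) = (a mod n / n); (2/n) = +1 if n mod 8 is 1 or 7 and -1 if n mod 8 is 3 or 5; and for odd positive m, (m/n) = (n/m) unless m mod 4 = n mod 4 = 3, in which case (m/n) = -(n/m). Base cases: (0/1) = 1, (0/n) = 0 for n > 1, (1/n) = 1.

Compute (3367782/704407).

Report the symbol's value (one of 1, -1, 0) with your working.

0

(3367782/704407) = (550154/704407)   [reduce mod 704407]
550154 = 2^1·275077; (2/704407) = +1 since 704407 mod 8 = 7, so (550154/704407) = (+1)^1·(275077/704407); sign now +1
reciprocity: (275077/704407) = +1·(704407/275077) since 275077 mod 4 = 1, 704407 mod 4 = 3; sign now +1
(704407/275077) = (154253/275077)   [reduce mod 275077]
reciprocity: (154253/275077) = +1·(275077/154253) since 154253 mod 4 = 1, 275077 mod 4 = 1; sign now +1
(275077/154253) = (120824/154253)   [reduce mod 154253]
120824 = 2^3·15103; (2/154253) = -1 since 154253 mod 8 = 5, so (120824/154253) = (-1)^3·(15103/154253); sign now -1
reciprocity: (15103/154253) = +1·(154253/15103) since 15103 mod 4 = 3, 154253 mod 4 = 1; sign now -1
(154253/15103) = (3223/15103)   [reduce mod 15103]
reciprocity: (3223/15103) = -1·(15103/3223) since 3223 mod 4 = 3, 15103 mod 4 = 3; sign now +1
(15103/3223) = (2211/3223)   [reduce mod 3223]
reciprocity: (2211/3223) = -1·(3223/2211) since 2211 mod 4 = 3, 3223 mod 4 = 3; sign now -1
(3223/2211) = (1012/2211)   [reduce mod 2211]
1012 = 2^2·253; (2/2211) = -1 since 2211 mod 8 = 3, so (1012/2211) = (-1)^2·(253/2211); sign now -1
reciprocity: (253/2211) = +1·(2211/253) since 253 mod 4 = 1, 2211 mod 4 = 3; sign now -1
(2211/253) = (187/253)   [reduce mod 253]
reciprocity: (187/253) = +1·(253/187) since 187 mod 4 = 3, 253 mod 4 = 1; sign now -1
(253/187) = (66/187)   [reduce mod 187]
66 = 2^1·33; (2/187) = -1 since 187 mod 8 = 3, so (66/187) = (-1)^1·(33/187); sign now +1
reciprocity: (33/187) = +1·(187/33) since 33 mod 4 = 1, 187 mod 4 = 3; sign now +1
(187/33) = (22/33)   [reduce mod 33]
22 = 2^1·11; (2/33) = +1 since 33 mod 8 = 1, so (22/33) = (+1)^1·(11/33); sign now +1
reciprocity: (11/33) = +1·(33/11) since 11 mod 4 = 3, 33 mod 4 = 1; sign now +1
(33/11) = (0/11)   [reduce mod 11]
(0/11) = 0   [gcd(a, n) > 1]; final value = 0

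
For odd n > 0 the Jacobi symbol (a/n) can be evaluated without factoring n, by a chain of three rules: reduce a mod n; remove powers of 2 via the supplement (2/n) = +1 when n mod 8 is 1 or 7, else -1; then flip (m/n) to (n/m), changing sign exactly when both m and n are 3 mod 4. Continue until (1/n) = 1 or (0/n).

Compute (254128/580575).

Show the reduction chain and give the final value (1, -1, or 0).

-1

factor out 2^4: 254128 = 2^4·15883; with 580575 mod 8 = 7, (2/580575) = +1; sign now +1; continue with (15883/580575)
flip (15883/580575) -> (580575/15883): both odd, 15883 mod 4 = 3, 580575 mod 4 = 3, so the flip contributes -1; sign now -1
(580575/15883): 580575 mod 15883 = 8787, so (580575/15883) = (8787/15883)
flip (8787/15883) -> (15883/8787): both odd, 8787 mod 4 = 3, 15883 mod 4 = 3, so the flip contributes -1; sign now +1
(15883/8787): 15883 mod 8787 = 7096, so (15883/8787) = (7096/8787)
factor out 2^3: 7096 = 2^3·887; with 8787 mod 8 = 3, (2/8787) = -1; sign now -1; continue with (887/8787)
flip (887/8787) -> (8787/887): both odd, 887 mod 4 = 3, 8787 mod 4 = 3, so the flip contributes -1; sign now +1
(8787/887): 8787 mod 887 = 804, so (8787/887) = (804/887)
factor out 2^2: 804 = 2^2·201; with 887 mod 8 = 7, (2/887) = +1; sign now +1; continue with (201/887)
flip (201/887) -> (887/201): both odd, 201 mod 4 = 1, 887 mod 4 = 3, so the flip contributes +1; sign now +1
(887/201): 887 mod 201 = 83, so (887/201) = (83/201)
flip (83/201) -> (201/83): both odd, 83 mod 4 = 3, 201 mod 4 = 1, so the flip contributes +1; sign now +1
(201/83): 201 mod 83 = 35, so (201/83) = (35/83)
flip (35/83) -> (83/35): both odd, 35 mod 4 = 3, 83 mod 4 = 3, so the flip contributes -1; sign now -1
(83/35): 83 mod 35 = 13, so (83/35) = (13/35)
flip (13/35) -> (35/13): both odd, 13 mod 4 = 1, 35 mod 4 = 3, so the flip contributes +1; sign now -1
(35/13): 35 mod 13 = 9, so (35/13) = (9/13)
flip (9/13) -> (13/9): both odd, 9 mod 4 = 1, 13 mod 4 = 1, so the flip contributes +1; sign now -1
(13/9): 13 mod 9 = 4, so (13/9) = (4/9)
factor out 2^2: 4 = 2^2·1; with 9 mod 8 = 1, (2/9) = +1; sign now -1; continue with (1/9)
reached (1/9) = 1, so the symbol is -1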